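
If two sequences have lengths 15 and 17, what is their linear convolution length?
Linear/full convolution length: m + n - 1 = 15 + 17 - 1 = 31

31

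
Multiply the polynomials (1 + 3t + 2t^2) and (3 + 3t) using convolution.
Ascending coefficients: a = [1, 3, 2], b = [3, 3]. c[0] = 1×3 = 3; c[1] = 1×3 + 3×3 = 12; c[2] = 3×3 + 2×3 = 15; c[3] = 2×3 = 6. Result coefficients: [3, 12, 15, 6] → 3 + 12t + 15t^2 + 6t^3

3 + 12t + 15t^2 + 6t^3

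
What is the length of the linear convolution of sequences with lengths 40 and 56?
Linear/full convolution length: m + n - 1 = 40 + 56 - 1 = 95

95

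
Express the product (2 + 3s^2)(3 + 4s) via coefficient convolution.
Ascending coefficients: a = [2, 0, 3], b = [3, 4]. c[0] = 2×3 = 6; c[1] = 2×4 + 0×3 = 8; c[2] = 0×4 + 3×3 = 9; c[3] = 3×4 = 12. Result coefficients: [6, 8, 9, 12] → 6 + 8s + 9s^2 + 12s^3

6 + 8s + 9s^2 + 12s^3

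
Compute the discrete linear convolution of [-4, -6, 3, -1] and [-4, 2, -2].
y[0] = -4×-4 = 16; y[1] = -4×2 + -6×-4 = 16; y[2] = -4×-2 + -6×2 + 3×-4 = -16; y[3] = -6×-2 + 3×2 + -1×-4 = 22; y[4] = 3×-2 + -1×2 = -8; y[5] = -1×-2 = 2

[16, 16, -16, 22, -8, 2]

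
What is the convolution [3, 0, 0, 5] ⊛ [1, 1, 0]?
y[0] = 3×1 = 3; y[1] = 3×1 + 0×1 = 3; y[2] = 3×0 + 0×1 + 0×1 = 0; y[3] = 0×0 + 0×1 + 5×1 = 5; y[4] = 0×0 + 5×1 = 5; y[5] = 5×0 = 0

[3, 3, 0, 5, 5, 0]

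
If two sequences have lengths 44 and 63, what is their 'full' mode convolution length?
Linear/full convolution length: m + n - 1 = 44 + 63 - 1 = 106

106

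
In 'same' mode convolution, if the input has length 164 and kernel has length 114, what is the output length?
'Same' mode returns an output with the same length as the input: 164

164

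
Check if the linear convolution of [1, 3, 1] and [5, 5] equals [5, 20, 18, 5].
Recompute linear convolution of [1, 3, 1] and [5, 5]: y[0] = 1×5 = 5; y[1] = 1×5 + 3×5 = 20; y[2] = 3×5 + 1×5 = 20; y[3] = 1×5 = 5 → [5, 20, 20, 5]. Compare to given [5, 20, 18, 5]: they differ at index 2: given 18, correct 20, so answer: No

No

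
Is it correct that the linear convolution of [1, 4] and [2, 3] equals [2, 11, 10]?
Recompute linear convolution of [1, 4] and [2, 3]: y[0] = 1×2 = 2; y[1] = 1×3 + 4×2 = 11; y[2] = 4×3 = 12 → [2, 11, 12]. Compare to given [2, 11, 10]: they differ at index 2: given 10, correct 12, so answer: No

No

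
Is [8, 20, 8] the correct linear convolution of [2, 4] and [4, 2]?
Recompute linear convolution of [2, 4] and [4, 2]: y[0] = 2×4 = 8; y[1] = 2×2 + 4×4 = 20; y[2] = 4×2 = 8 → [8, 20, 8]. Given [8, 20, 8] matches, so answer: Yes

Yes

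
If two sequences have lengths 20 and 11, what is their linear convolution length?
Linear/full convolution length: m + n - 1 = 20 + 11 - 1 = 30

30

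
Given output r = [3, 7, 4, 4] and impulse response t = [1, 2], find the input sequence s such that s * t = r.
Deconvolve r=[3, 7, 4, 4] by t=[1, 2]. Since t[0]=1, solve forward: s[0] = r[0] / 1 = 3; s[1] = (r[1] - 3×2) / 1 = 1; s[2] = (r[2] - 1×2) / 1 = 2. So s = [3, 1, 2]. Check by forward convolution: r[0] = 3×1 = 3; r[1] = 3×2 + 1×1 = 7; r[2] = 1×2 + 2×1 = 4; r[3] = 2×2 = 4

[3, 1, 2]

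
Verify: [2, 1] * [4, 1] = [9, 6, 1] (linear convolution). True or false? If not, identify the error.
Recompute linear convolution of [2, 1] and [4, 1]: y[0] = 2×4 = 8; y[1] = 2×1 + 1×4 = 6; y[2] = 1×1 = 1 → [8, 6, 1]. Compare to given [9, 6, 1]: they differ at index 0: given 9, correct 8, so answer: No

No. Error at index 0: given 9, correct 8.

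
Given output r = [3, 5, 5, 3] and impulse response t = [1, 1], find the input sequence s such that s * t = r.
Deconvolve r=[3, 5, 5, 3] by t=[1, 1]. Since t[0]=1, solve forward: s[0] = r[0] / 1 = 3; s[1] = (r[1] - 3×1) / 1 = 2; s[2] = (r[2] - 2×1) / 1 = 3. So s = [3, 2, 3]. Check by forward convolution: r[0] = 3×1 = 3; r[1] = 3×1 + 2×1 = 5; r[2] = 2×1 + 3×1 = 5; r[3] = 3×1 = 3

[3, 2, 3]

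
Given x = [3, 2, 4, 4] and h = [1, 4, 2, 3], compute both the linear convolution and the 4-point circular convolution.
Linear: y_lin[0] = 3×1 = 3; y_lin[1] = 3×4 + 2×1 = 14; y_lin[2] = 3×2 + 2×4 + 4×1 = 18; y_lin[3] = 3×3 + 2×2 + 4×4 + 4×1 = 33; y_lin[4] = 2×3 + 4×2 + 4×4 = 30; y_lin[5] = 4×3 + 4×2 = 20; y_lin[6] = 4×3 = 12 → [3, 14, 18, 33, 30, 20, 12]. Circular (length 4): y[0] = 3×1 + 2×3 + 4×2 + 4×4 = 33; y[1] = 3×4 + 2×1 + 4×3 + 4×2 = 34; y[2] = 3×2 + 2×4 + 4×1 + 4×3 = 30; y[3] = 3×3 + 2×2 + 4×4 + 4×1 = 33 → [33, 34, 30, 33]

Linear: [3, 14, 18, 33, 30, 20, 12], Circular: [33, 34, 30, 33]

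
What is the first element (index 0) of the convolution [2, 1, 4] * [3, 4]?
Use y[k] = Σ_i a[i]·b[k-i] at k=0. y[0] = 2×3 = 6

6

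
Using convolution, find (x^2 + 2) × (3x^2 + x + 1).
Ascending coefficients: a = [2, 0, 1], b = [1, 1, 3]. c[0] = 2×1 = 2; c[1] = 2×1 + 0×1 = 2; c[2] = 2×3 + 0×1 + 1×1 = 7; c[3] = 0×3 + 1×1 = 1; c[4] = 1×3 = 3. Result coefficients: [2, 2, 7, 1, 3] → 3x^4 + x^3 + 7x^2 + 2x + 2

3x^4 + x^3 + 7x^2 + 2x + 2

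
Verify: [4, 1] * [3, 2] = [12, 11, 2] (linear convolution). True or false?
Recompute linear convolution of [4, 1] and [3, 2]: y[0] = 4×3 = 12; y[1] = 4×2 + 1×3 = 11; y[2] = 1×2 = 2 → [12, 11, 2]. Given [12, 11, 2] matches, so answer: Yes

Yes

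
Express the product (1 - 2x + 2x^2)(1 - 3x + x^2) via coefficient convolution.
Ascending coefficients: a = [1, -2, 2], b = [1, -3, 1]. c[0] = 1×1 = 1; c[1] = 1×-3 + -2×1 = -5; c[2] = 1×1 + -2×-3 + 2×1 = 9; c[3] = -2×1 + 2×-3 = -8; c[4] = 2×1 = 2. Result coefficients: [1, -5, 9, -8, 2] → 1 - 5x + 9x^2 - 8x^3 + 2x^4

1 - 5x + 9x^2 - 8x^3 + 2x^4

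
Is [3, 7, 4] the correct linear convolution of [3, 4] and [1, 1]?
Recompute linear convolution of [3, 4] and [1, 1]: y[0] = 3×1 = 3; y[1] = 3×1 + 4×1 = 7; y[2] = 4×1 = 4 → [3, 7, 4]. Given [3, 7, 4] matches, so answer: Yes

Yes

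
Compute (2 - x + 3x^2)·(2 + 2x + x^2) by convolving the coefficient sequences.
Ascending coefficients: a = [2, -1, 3], b = [2, 2, 1]. c[0] = 2×2 = 4; c[1] = 2×2 + -1×2 = 2; c[2] = 2×1 + -1×2 + 3×2 = 6; c[3] = -1×1 + 3×2 = 5; c[4] = 3×1 = 3. Result coefficients: [4, 2, 6, 5, 3] → 4 + 2x + 6x^2 + 5x^3 + 3x^4

4 + 2x + 6x^2 + 5x^3 + 3x^4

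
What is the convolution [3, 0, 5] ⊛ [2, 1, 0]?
y[0] = 3×2 = 6; y[1] = 3×1 + 0×2 = 3; y[2] = 3×0 + 0×1 + 5×2 = 10; y[3] = 0×0 + 5×1 = 5; y[4] = 5×0 = 0

[6, 3, 10, 5, 0]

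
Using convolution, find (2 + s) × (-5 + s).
Ascending coefficients: a = [2, 1], b = [-5, 1]. c[0] = 2×-5 = -10; c[1] = 2×1 + 1×-5 = -3; c[2] = 1×1 = 1. Result coefficients: [-10, -3, 1] → -10 - 3s + s^2

-10 - 3s + s^2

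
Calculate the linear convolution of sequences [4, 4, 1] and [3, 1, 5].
y[0] = 4×3 = 12; y[1] = 4×1 + 4×3 = 16; y[2] = 4×5 + 4×1 + 1×3 = 27; y[3] = 4×5 + 1×1 = 21; y[4] = 1×5 = 5

[12, 16, 27, 21, 5]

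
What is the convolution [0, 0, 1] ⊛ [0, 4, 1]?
y[0] = 0×0 = 0; y[1] = 0×4 + 0×0 = 0; y[2] = 0×1 + 0×4 + 1×0 = 0; y[3] = 0×1 + 1×4 = 4; y[4] = 1×1 = 1

[0, 0, 0, 4, 1]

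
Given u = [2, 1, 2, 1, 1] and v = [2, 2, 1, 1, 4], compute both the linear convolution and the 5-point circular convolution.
Linear: y_lin[0] = 2×2 = 4; y_lin[1] = 2×2 + 1×2 = 6; y_lin[2] = 2×1 + 1×2 + 2×2 = 8; y_lin[3] = 2×1 + 1×1 + 2×2 + 1×2 = 9; y_lin[4] = 2×4 + 1×1 + 2×1 + 1×2 + 1×2 = 15; y_lin[5] = 1×4 + 2×1 + 1×1 + 1×2 = 9; y_lin[6] = 2×4 + 1×1 + 1×1 = 10; y_lin[7] = 1×4 + 1×1 = 5; y_lin[8] = 1×4 = 4 → [4, 6, 8, 9, 15, 9, 10, 5, 4]. Circular (length 5): y[0] = 2×2 + 1×4 + 2×1 + 1×1 + 1×2 = 13; y[1] = 2×2 + 1×2 + 2×4 + 1×1 + 1×1 = 16; y[2] = 2×1 + 1×2 + 2×2 + 1×4 + 1×1 = 13; y[3] = 2×1 + 1×1 + 2×2 + 1×2 + 1×4 = 13; y[4] = 2×4 + 1×1 + 2×1 + 1×2 + 1×2 = 15 → [13, 16, 13, 13, 15]

Linear: [4, 6, 8, 9, 15, 9, 10, 5, 4], Circular: [13, 16, 13, 13, 15]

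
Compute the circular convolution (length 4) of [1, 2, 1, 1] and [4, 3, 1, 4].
Use y[k] = Σ_j x[j]·h[(k-j) mod 4]. y[0] = 1×4 + 2×4 + 1×1 + 1×3 = 16; y[1] = 1×3 + 2×4 + 1×4 + 1×1 = 16; y[2] = 1×1 + 2×3 + 1×4 + 1×4 = 15; y[3] = 1×4 + 2×1 + 1×3 + 1×4 = 13. Result: [16, 16, 15, 13]

[16, 16, 15, 13]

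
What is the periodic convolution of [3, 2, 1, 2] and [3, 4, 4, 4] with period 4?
Use y[k] = Σ_j a[j]·b[(k-j) mod 4]. y[0] = 3×3 + 2×4 + 1×4 + 2×4 = 29; y[1] = 3×4 + 2×3 + 1×4 + 2×4 = 30; y[2] = 3×4 + 2×4 + 1×3 + 2×4 = 31; y[3] = 3×4 + 2×4 + 1×4 + 2×3 = 30. Result: [29, 30, 31, 30]

[29, 30, 31, 30]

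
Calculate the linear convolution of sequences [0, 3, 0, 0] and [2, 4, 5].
y[0] = 0×2 = 0; y[1] = 0×4 + 3×2 = 6; y[2] = 0×5 + 3×4 + 0×2 = 12; y[3] = 3×5 + 0×4 + 0×2 = 15; y[4] = 0×5 + 0×4 = 0; y[5] = 0×5 = 0

[0, 6, 12, 15, 0, 0]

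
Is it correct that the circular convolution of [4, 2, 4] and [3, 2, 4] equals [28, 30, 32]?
Recompute circular convolution of [4, 2, 4] and [3, 2, 4]: y[0] = 4×3 + 2×4 + 4×2 = 28; y[1] = 4×2 + 2×3 + 4×4 = 30; y[2] = 4×4 + 2×2 + 4×3 = 32 → [28, 30, 32]. Given [28, 30, 32] matches, so answer: Yes

Yes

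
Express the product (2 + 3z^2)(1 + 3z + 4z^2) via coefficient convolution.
Ascending coefficients: a = [2, 0, 3], b = [1, 3, 4]. c[0] = 2×1 = 2; c[1] = 2×3 + 0×1 = 6; c[2] = 2×4 + 0×3 + 3×1 = 11; c[3] = 0×4 + 3×3 = 9; c[4] = 3×4 = 12. Result coefficients: [2, 6, 11, 9, 12] → 2 + 6z + 11z^2 + 9z^3 + 12z^4

2 + 6z + 11z^2 + 9z^3 + 12z^4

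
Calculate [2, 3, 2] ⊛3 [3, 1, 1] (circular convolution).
Use y[k] = Σ_j x[j]·h[(k-j) mod 3]. y[0] = 2×3 + 3×1 + 2×1 = 11; y[1] = 2×1 + 3×3 + 2×1 = 13; y[2] = 2×1 + 3×1 + 2×3 = 11. Result: [11, 13, 11]

[11, 13, 11]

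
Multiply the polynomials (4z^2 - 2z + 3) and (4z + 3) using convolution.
Ascending coefficients: a = [3, -2, 4], b = [3, 4]. c[0] = 3×3 = 9; c[1] = 3×4 + -2×3 = 6; c[2] = -2×4 + 4×3 = 4; c[3] = 4×4 = 16. Result coefficients: [9, 6, 4, 16] → 16z^3 + 4z^2 + 6z + 9

16z^3 + 4z^2 + 6z + 9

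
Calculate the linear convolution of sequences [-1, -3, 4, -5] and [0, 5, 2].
y[0] = -1×0 = 0; y[1] = -1×5 + -3×0 = -5; y[2] = -1×2 + -3×5 + 4×0 = -17; y[3] = -3×2 + 4×5 + -5×0 = 14; y[4] = 4×2 + -5×5 = -17; y[5] = -5×2 = -10

[0, -5, -17, 14, -17, -10]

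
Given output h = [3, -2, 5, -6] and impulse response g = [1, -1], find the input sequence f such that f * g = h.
Deconvolve h=[3, -2, 5, -6] by g=[1, -1]. Since g[0]=1, solve forward: f[0] = h[0] / 1 = 3; f[1] = (h[1] - 3×-1) / 1 = 1; f[2] = (h[2] - 1×-1) / 1 = 6. So f = [3, 1, 6]. Check by forward convolution: h[0] = 3×1 = 3; h[1] = 3×-1 + 1×1 = -2; h[2] = 1×-1 + 6×1 = 5; h[3] = 6×-1 = -6

[3, 1, 6]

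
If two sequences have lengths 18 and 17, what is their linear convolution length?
Linear/full convolution length: m + n - 1 = 18 + 17 - 1 = 34

34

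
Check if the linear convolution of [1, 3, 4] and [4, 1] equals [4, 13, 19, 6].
Recompute linear convolution of [1, 3, 4] and [4, 1]: y[0] = 1×4 = 4; y[1] = 1×1 + 3×4 = 13; y[2] = 3×1 + 4×4 = 19; y[3] = 4×1 = 4 → [4, 13, 19, 4]. Compare to given [4, 13, 19, 6]: they differ at index 3: given 6, correct 4, so answer: No

No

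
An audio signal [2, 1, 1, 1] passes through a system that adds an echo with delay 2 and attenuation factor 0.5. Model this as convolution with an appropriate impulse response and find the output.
Direct-path + delayed-attenuated-path model → impulse response h = [1, 0, 0.5] (1 at lag 0, 0.5 at lag 2). Output y[n] = x[n] + 0.5·x[n - 2] (with x[n] = 0 outside 0..3): y[0] = 2 + 0.5×0 = 2; y[1] = 1 + 0.5×0 = 1; y[2] = 1 + 0.5×2 = 2.0; y[3] = 1 + 0.5×1 = 1.5; y[4] = 0 + 0.5×1 = 0.5; y[5] = 0 + 0.5×1 = 0.5. So y = [2, 1, 2.0, 1.5, 0.5, 0.5]

[2, 1, 2.0, 1.5, 0.5, 0.5]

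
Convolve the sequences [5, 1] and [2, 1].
y[0] = 5×2 = 10; y[1] = 5×1 + 1×2 = 7; y[2] = 1×1 = 1

[10, 7, 1]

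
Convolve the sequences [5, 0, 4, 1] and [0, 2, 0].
y[0] = 5×0 = 0; y[1] = 5×2 + 0×0 = 10; y[2] = 5×0 + 0×2 + 4×0 = 0; y[3] = 0×0 + 4×2 + 1×0 = 8; y[4] = 4×0 + 1×2 = 2; y[5] = 1×0 = 0

[0, 10, 0, 8, 2, 0]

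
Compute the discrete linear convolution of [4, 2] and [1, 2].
y[0] = 4×1 = 4; y[1] = 4×2 + 2×1 = 10; y[2] = 2×2 = 4

[4, 10, 4]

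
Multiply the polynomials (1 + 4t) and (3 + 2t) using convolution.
Ascending coefficients: a = [1, 4], b = [3, 2]. c[0] = 1×3 = 3; c[1] = 1×2 + 4×3 = 14; c[2] = 4×2 = 8. Result coefficients: [3, 14, 8] → 3 + 14t + 8t^2

3 + 14t + 8t^2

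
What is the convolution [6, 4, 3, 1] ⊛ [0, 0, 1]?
y[0] = 6×0 = 0; y[1] = 6×0 + 4×0 = 0; y[2] = 6×1 + 4×0 + 3×0 = 6; y[3] = 4×1 + 3×0 + 1×0 = 4; y[4] = 3×1 + 1×0 = 3; y[5] = 1×1 = 1

[0, 0, 6, 4, 3, 1]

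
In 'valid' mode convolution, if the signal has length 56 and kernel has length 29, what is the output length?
'Valid' mode counts only positions where the kernel fully overlaps the signal: m - n + 1 = 56 - 29 + 1 = 28

28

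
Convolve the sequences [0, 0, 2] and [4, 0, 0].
y[0] = 0×4 = 0; y[1] = 0×0 + 0×4 = 0; y[2] = 0×0 + 0×0 + 2×4 = 8; y[3] = 0×0 + 2×0 = 0; y[4] = 2×0 = 0

[0, 0, 8, 0, 0]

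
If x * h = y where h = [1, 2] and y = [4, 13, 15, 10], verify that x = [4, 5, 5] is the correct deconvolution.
Forward-compute [4, 5, 5] * [1, 2]: y[0] = 4×1 = 4; y[1] = 4×2 + 5×1 = 13; y[2] = 5×2 + 5×1 = 15; y[3] = 5×2 = 10 → [4, 13, 15, 10]. Matches given y = [4, 13, 15, 10], so verified.

Verified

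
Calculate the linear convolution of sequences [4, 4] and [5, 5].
y[0] = 4×5 = 20; y[1] = 4×5 + 4×5 = 40; y[2] = 4×5 = 20

[20, 40, 20]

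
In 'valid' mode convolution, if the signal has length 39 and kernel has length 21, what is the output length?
'Valid' mode counts only positions where the kernel fully overlaps the signal: m - n + 1 = 39 - 21 + 1 = 19

19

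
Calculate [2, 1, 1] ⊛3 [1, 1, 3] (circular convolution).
Use y[k] = Σ_j x[j]·h[(k-j) mod 3]. y[0] = 2×1 + 1×3 + 1×1 = 6; y[1] = 2×1 + 1×1 + 1×3 = 6; y[2] = 2×3 + 1×1 + 1×1 = 8. Result: [6, 6, 8]

[6, 6, 8]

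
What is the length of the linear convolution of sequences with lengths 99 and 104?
Linear/full convolution length: m + n - 1 = 99 + 104 - 1 = 202

202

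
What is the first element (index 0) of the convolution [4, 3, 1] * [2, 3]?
Use y[k] = Σ_i a[i]·b[k-i] at k=0. y[0] = 4×2 = 8

8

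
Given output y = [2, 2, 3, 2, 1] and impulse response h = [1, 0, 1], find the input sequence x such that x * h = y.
Deconvolve y=[2, 2, 3, 2, 1] by h=[1, 0, 1]. Since h[0]=1, solve forward: x[0] = y[0] / 1 = 2; x[1] = (y[1] - 2×0) / 1 = 2; x[2] = (y[2] - 2×0 - 2×1) / 1 = 1. So x = [2, 2, 1]. Check by forward convolution: y[0] = 2×1 = 2; y[1] = 2×0 + 2×1 = 2; y[2] = 2×1 + 2×0 + 1×1 = 3; y[3] = 2×1 + 1×0 = 2; y[4] = 1×1 = 1

[2, 2, 1]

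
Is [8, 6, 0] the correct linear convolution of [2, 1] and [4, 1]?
Recompute linear convolution of [2, 1] and [4, 1]: y[0] = 2×4 = 8; y[1] = 2×1 + 1×4 = 6; y[2] = 1×1 = 1 → [8, 6, 1]. Compare to given [8, 6, 0]: they differ at index 2: given 0, correct 1, so answer: No

No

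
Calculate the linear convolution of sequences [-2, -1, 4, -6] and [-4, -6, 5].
y[0] = -2×-4 = 8; y[1] = -2×-6 + -1×-4 = 16; y[2] = -2×5 + -1×-6 + 4×-4 = -20; y[3] = -1×5 + 4×-6 + -6×-4 = -5; y[4] = 4×5 + -6×-6 = 56; y[5] = -6×5 = -30

[8, 16, -20, -5, 56, -30]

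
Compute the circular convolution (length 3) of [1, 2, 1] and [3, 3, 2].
Use y[k] = Σ_j u[j]·v[(k-j) mod 3]. y[0] = 1×3 + 2×2 + 1×3 = 10; y[1] = 1×3 + 2×3 + 1×2 = 11; y[2] = 1×2 + 2×3 + 1×3 = 11. Result: [10, 11, 11]

[10, 11, 11]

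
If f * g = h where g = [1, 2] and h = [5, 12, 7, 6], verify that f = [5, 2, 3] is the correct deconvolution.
Forward-compute [5, 2, 3] * [1, 2]: h[0] = 5×1 = 5; h[1] = 5×2 + 2×1 = 12; h[2] = 2×2 + 3×1 = 7; h[3] = 3×2 = 6 → [5, 12, 7, 6]. Matches given h = [5, 12, 7, 6], so verified.

Verified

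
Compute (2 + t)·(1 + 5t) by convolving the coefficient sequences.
Ascending coefficients: a = [2, 1], b = [1, 5]. c[0] = 2×1 = 2; c[1] = 2×5 + 1×1 = 11; c[2] = 1×5 = 5. Result coefficients: [2, 11, 5] → 2 + 11t + 5t^2

2 + 11t + 5t^2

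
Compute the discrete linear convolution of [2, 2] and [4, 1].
y[0] = 2×4 = 8; y[1] = 2×1 + 2×4 = 10; y[2] = 2×1 = 2

[8, 10, 2]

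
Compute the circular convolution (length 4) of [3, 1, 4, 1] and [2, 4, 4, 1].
Use y[k] = Σ_j u[j]·v[(k-j) mod 4]. y[0] = 3×2 + 1×1 + 4×4 + 1×4 = 27; y[1] = 3×4 + 1×2 + 4×1 + 1×4 = 22; y[2] = 3×4 + 1×4 + 4×2 + 1×1 = 25; y[3] = 3×1 + 1×4 + 4×4 + 1×2 = 25. Result: [27, 22, 25, 25]

[27, 22, 25, 25]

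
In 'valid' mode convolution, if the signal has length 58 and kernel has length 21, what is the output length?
'Valid' mode counts only positions where the kernel fully overlaps the signal: m - n + 1 = 58 - 21 + 1 = 38

38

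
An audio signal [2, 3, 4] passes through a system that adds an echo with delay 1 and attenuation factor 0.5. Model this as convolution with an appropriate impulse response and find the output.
Direct-path + delayed-attenuated-path model → impulse response h = [1, 0.5] (1 at lag 0, 0.5 at lag 1). Output y[n] = x[n] + 0.5·x[n - 1] (with x[n] = 0 outside 0..2): y[0] = 2 + 0.5×0 = 2; y[1] = 3 + 0.5×2 = 4.0; y[2] = 4 + 0.5×3 = 5.5; y[3] = 0 + 0.5×4 = 2.0. So y = [2, 4.0, 5.5, 2.0]

[2, 4.0, 5.5, 2.0]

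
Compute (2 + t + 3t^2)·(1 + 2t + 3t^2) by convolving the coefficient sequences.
Ascending coefficients: a = [2, 1, 3], b = [1, 2, 3]. c[0] = 2×1 = 2; c[1] = 2×2 + 1×1 = 5; c[2] = 2×3 + 1×2 + 3×1 = 11; c[3] = 1×3 + 3×2 = 9; c[4] = 3×3 = 9. Result coefficients: [2, 5, 11, 9, 9] → 2 + 5t + 11t^2 + 9t^3 + 9t^4

2 + 5t + 11t^2 + 9t^3 + 9t^4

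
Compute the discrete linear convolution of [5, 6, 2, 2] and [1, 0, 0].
y[0] = 5×1 = 5; y[1] = 5×0 + 6×1 = 6; y[2] = 5×0 + 6×0 + 2×1 = 2; y[3] = 6×0 + 2×0 + 2×1 = 2; y[4] = 2×0 + 2×0 = 0; y[5] = 2×0 = 0

[5, 6, 2, 2, 0, 0]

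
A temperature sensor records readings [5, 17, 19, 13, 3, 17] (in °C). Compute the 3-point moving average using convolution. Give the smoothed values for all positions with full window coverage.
3-point moving average kernel = [1, 1, 1]. Apply in 'valid' mode (full window coverage): avg[0] = (5 + 17 + 19) / 3 = 13.67; avg[1] = (17 + 19 + 13) / 3 = 16.33; avg[2] = (19 + 13 + 3) / 3 = 11.67; avg[3] = (13 + 3 + 17) / 3 = 11.0. Smoothed values: [13.67, 16.33, 11.67, 11.0]

[13.67, 16.33, 11.67, 11.0]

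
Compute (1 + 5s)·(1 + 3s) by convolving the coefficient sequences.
Ascending coefficients: a = [1, 5], b = [1, 3]. c[0] = 1×1 = 1; c[1] = 1×3 + 5×1 = 8; c[2] = 5×3 = 15. Result coefficients: [1, 8, 15] → 1 + 8s + 15s^2

1 + 8s + 15s^2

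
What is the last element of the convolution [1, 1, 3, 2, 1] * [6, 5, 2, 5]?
Use y[k] = Σ_i a[i]·b[k-i] at k=7. y[7] = 1×5 = 5

5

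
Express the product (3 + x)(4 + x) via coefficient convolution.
Ascending coefficients: a = [3, 1], b = [4, 1]. c[0] = 3×4 = 12; c[1] = 3×1 + 1×4 = 7; c[2] = 1×1 = 1. Result coefficients: [12, 7, 1] → 12 + 7x + x^2

12 + 7x + x^2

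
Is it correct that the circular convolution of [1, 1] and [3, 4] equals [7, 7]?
Recompute circular convolution of [1, 1] and [3, 4]: y[0] = 1×3 + 1×4 = 7; y[1] = 1×4 + 1×3 = 7 → [7, 7]. Given [7, 7] matches, so answer: Yes

Yes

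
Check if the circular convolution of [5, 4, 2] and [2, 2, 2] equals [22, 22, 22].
Recompute circular convolution of [5, 4, 2] and [2, 2, 2]: y[0] = 5×2 + 4×2 + 2×2 = 22; y[1] = 5×2 + 4×2 + 2×2 = 22; y[2] = 5×2 + 4×2 + 2×2 = 22 → [22, 22, 22]. Given [22, 22, 22] matches, so answer: Yes

Yes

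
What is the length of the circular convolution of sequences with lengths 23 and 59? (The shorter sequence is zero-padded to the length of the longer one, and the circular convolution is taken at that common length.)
Circular convolution (zero-padding the shorter input) has length max(m, n) = max(23, 59) = 59

59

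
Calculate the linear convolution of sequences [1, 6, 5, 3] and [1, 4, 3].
y[0] = 1×1 = 1; y[1] = 1×4 + 6×1 = 10; y[2] = 1×3 + 6×4 + 5×1 = 32; y[3] = 6×3 + 5×4 + 3×1 = 41; y[4] = 5×3 + 3×4 = 27; y[5] = 3×3 = 9

[1, 10, 32, 41, 27, 9]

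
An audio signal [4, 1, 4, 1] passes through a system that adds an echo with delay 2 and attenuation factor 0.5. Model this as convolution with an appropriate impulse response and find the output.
Direct-path + delayed-attenuated-path model → impulse response h = [1, 0, 0.5] (1 at lag 0, 0.5 at lag 2). Output y[n] = x[n] + 0.5·x[n - 2] (with x[n] = 0 outside 0..3): y[0] = 4 + 0.5×0 = 4; y[1] = 1 + 0.5×0 = 1; y[2] = 4 + 0.5×4 = 6.0; y[3] = 1 + 0.5×1 = 1.5; y[4] = 0 + 0.5×4 = 2.0; y[5] = 0 + 0.5×1 = 0.5. So y = [4, 1, 6.0, 1.5, 2.0, 0.5]

[4, 1, 6.0, 1.5, 2.0, 0.5]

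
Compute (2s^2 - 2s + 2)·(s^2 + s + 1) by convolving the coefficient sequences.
Ascending coefficients: a = [2, -2, 2], b = [1, 1, 1]. c[0] = 2×1 = 2; c[1] = 2×1 + -2×1 = 0; c[2] = 2×1 + -2×1 + 2×1 = 2; c[3] = -2×1 + 2×1 = 0; c[4] = 2×1 = 2. Result coefficients: [2, 0, 2, 0, 2] → 2s^4 + 2s^2 + 2

2s^4 + 2s^2 + 2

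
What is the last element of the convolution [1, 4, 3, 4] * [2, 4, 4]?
Use y[k] = Σ_i a[i]·b[k-i] at k=5. y[5] = 4×4 = 16

16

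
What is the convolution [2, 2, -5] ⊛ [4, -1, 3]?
y[0] = 2×4 = 8; y[1] = 2×-1 + 2×4 = 6; y[2] = 2×3 + 2×-1 + -5×4 = -16; y[3] = 2×3 + -5×-1 = 11; y[4] = -5×3 = -15

[8, 6, -16, 11, -15]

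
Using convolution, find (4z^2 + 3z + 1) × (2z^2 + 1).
Ascending coefficients: a = [1, 3, 4], b = [1, 0, 2]. c[0] = 1×1 = 1; c[1] = 1×0 + 3×1 = 3; c[2] = 1×2 + 3×0 + 4×1 = 6; c[3] = 3×2 + 4×0 = 6; c[4] = 4×2 = 8. Result coefficients: [1, 3, 6, 6, 8] → 8z^4 + 6z^3 + 6z^2 + 3z + 1

8z^4 + 6z^3 + 6z^2 + 3z + 1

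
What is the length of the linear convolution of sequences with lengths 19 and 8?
Linear/full convolution length: m + n - 1 = 19 + 8 - 1 = 26

26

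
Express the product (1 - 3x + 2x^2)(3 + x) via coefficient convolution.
Ascending coefficients: a = [1, -3, 2], b = [3, 1]. c[0] = 1×3 = 3; c[1] = 1×1 + -3×3 = -8; c[2] = -3×1 + 2×3 = 3; c[3] = 2×1 = 2. Result coefficients: [3, -8, 3, 2] → 3 - 8x + 3x^2 + 2x^3

3 - 8x + 3x^2 + 2x^3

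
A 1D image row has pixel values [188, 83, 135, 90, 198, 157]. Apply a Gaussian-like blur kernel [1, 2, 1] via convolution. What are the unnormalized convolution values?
Convolve image row [188, 83, 135, 90, 198, 157] with kernel [1, 2, 1]: y[0] = 188×1 = 188; y[1] = 188×2 + 83×1 = 459; y[2] = 188×1 + 83×2 + 135×1 = 489; y[3] = 83×1 + 135×2 + 90×1 = 443; y[4] = 135×1 + 90×2 + 198×1 = 513; y[5] = 90×1 + 198×2 + 157×1 = 643; y[6] = 198×1 + 157×2 = 512; y[7] = 157×1 = 157 → [188, 459, 489, 443, 513, 643, 512, 157]. Normalization factor = sum(kernel) = 4.

[188, 459, 489, 443, 513, 643, 512, 157]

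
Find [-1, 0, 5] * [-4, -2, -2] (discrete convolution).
y[0] = -1×-4 = 4; y[1] = -1×-2 + 0×-4 = 2; y[2] = -1×-2 + 0×-2 + 5×-4 = -18; y[3] = 0×-2 + 5×-2 = -10; y[4] = 5×-2 = -10

[4, 2, -18, -10, -10]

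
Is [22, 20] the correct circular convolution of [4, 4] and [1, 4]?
Recompute circular convolution of [4, 4] and [1, 4]: y[0] = 4×1 + 4×4 = 20; y[1] = 4×4 + 4×1 = 20 → [20, 20]. Compare to given [22, 20]: they differ at index 0: given 22, correct 20, so answer: No

No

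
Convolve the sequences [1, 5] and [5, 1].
y[0] = 1×5 = 5; y[1] = 1×1 + 5×5 = 26; y[2] = 5×1 = 5

[5, 26, 5]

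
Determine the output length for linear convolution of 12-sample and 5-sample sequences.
Linear/full convolution length: m + n - 1 = 12 + 5 - 1 = 16

16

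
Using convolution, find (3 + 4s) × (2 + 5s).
Ascending coefficients: a = [3, 4], b = [2, 5]. c[0] = 3×2 = 6; c[1] = 3×5 + 4×2 = 23; c[2] = 4×5 = 20. Result coefficients: [6, 23, 20] → 6 + 23s + 20s^2

6 + 23s + 20s^2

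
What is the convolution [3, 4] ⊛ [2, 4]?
y[0] = 3×2 = 6; y[1] = 3×4 + 4×2 = 20; y[2] = 4×4 = 16

[6, 20, 16]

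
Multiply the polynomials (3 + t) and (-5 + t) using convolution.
Ascending coefficients: a = [3, 1], b = [-5, 1]. c[0] = 3×-5 = -15; c[1] = 3×1 + 1×-5 = -2; c[2] = 1×1 = 1. Result coefficients: [-15, -2, 1] → -15 - 2t + t^2

-15 - 2t + t^2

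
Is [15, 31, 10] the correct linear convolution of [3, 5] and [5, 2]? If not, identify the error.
Recompute linear convolution of [3, 5] and [5, 2]: y[0] = 3×5 = 15; y[1] = 3×2 + 5×5 = 31; y[2] = 5×2 = 10 → [15, 31, 10]. Given [15, 31, 10] matches, so answer: Yes

Yes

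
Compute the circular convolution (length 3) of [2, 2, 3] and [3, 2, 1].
Use y[k] = Σ_j s[j]·t[(k-j) mod 3]. y[0] = 2×3 + 2×1 + 3×2 = 14; y[1] = 2×2 + 2×3 + 3×1 = 13; y[2] = 2×1 + 2×2 + 3×3 = 15. Result: [14, 13, 15]

[14, 13, 15]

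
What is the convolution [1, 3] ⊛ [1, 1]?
y[0] = 1×1 = 1; y[1] = 1×1 + 3×1 = 4; y[2] = 3×1 = 3

[1, 4, 3]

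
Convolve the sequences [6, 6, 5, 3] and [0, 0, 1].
y[0] = 6×0 = 0; y[1] = 6×0 + 6×0 = 0; y[2] = 6×1 + 6×0 + 5×0 = 6; y[3] = 6×1 + 5×0 + 3×0 = 6; y[4] = 5×1 + 3×0 = 5; y[5] = 3×1 = 3

[0, 0, 6, 6, 5, 3]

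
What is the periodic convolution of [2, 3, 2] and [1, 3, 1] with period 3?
Use y[k] = Σ_j f[j]·g[(k-j) mod 3]. y[0] = 2×1 + 3×1 + 2×3 = 11; y[1] = 2×3 + 3×1 + 2×1 = 11; y[2] = 2×1 + 3×3 + 2×1 = 13. Result: [11, 11, 13]

[11, 11, 13]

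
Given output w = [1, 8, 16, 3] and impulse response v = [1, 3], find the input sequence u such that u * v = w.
Deconvolve w=[1, 8, 16, 3] by v=[1, 3]. Since v[0]=1, solve forward: u[0] = w[0] / 1 = 1; u[1] = (w[1] - 1×3) / 1 = 5; u[2] = (w[2] - 5×3) / 1 = 1. So u = [1, 5, 1]. Check by forward convolution: w[0] = 1×1 = 1; w[1] = 1×3 + 5×1 = 8; w[2] = 5×3 + 1×1 = 16; w[3] = 1×3 = 3

[1, 5, 1]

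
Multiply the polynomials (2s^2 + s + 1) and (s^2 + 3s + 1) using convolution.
Ascending coefficients: a = [1, 1, 2], b = [1, 3, 1]. c[0] = 1×1 = 1; c[1] = 1×3 + 1×1 = 4; c[2] = 1×1 + 1×3 + 2×1 = 6; c[3] = 1×1 + 2×3 = 7; c[4] = 2×1 = 2. Result coefficients: [1, 4, 6, 7, 2] → 2s^4 + 7s^3 + 6s^2 + 4s + 1

2s^4 + 7s^3 + 6s^2 + 4s + 1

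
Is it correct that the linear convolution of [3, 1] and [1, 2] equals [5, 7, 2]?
Recompute linear convolution of [3, 1] and [1, 2]: y[0] = 3×1 = 3; y[1] = 3×2 + 1×1 = 7; y[2] = 1×2 = 2 → [3, 7, 2]. Compare to given [5, 7, 2]: they differ at index 0: given 5, correct 3, so answer: No

No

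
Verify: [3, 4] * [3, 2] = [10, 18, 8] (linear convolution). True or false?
Recompute linear convolution of [3, 4] and [3, 2]: y[0] = 3×3 = 9; y[1] = 3×2 + 4×3 = 18; y[2] = 4×2 = 8 → [9, 18, 8]. Compare to given [10, 18, 8]: they differ at index 0: given 10, correct 9, so answer: No

No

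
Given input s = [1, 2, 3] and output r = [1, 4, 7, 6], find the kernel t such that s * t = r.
Output length 4 = len(s) + len(t) - 1 ⇒ len(t) = 2. Solve t forward using t[k] = (r[k] - Σ_{i≥1} s[i]·t[k-i]) / s[0]: t[0] = r[0] / s[0] = 1 / 1 = 1; t[1] = (r[1] - 2×1) / s[0] = (4 - 2×1) / 1 = 2. So t = [1, 2]. Forward-check [1, 2, 3] * [1, 2]: r[0] = 1×1 = 1; r[1] = 1×2 + 2×1 = 4; r[2] = 2×2 + 3×1 = 7; r[3] = 3×2 = 6 → [1, 4, 7, 6] ✓

[1, 2]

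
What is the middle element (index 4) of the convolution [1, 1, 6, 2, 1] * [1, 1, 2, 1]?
Use y[k] = Σ_i a[i]·b[k-i] at k=4. y[4] = 1×1 + 6×2 + 2×1 + 1×1 = 16

16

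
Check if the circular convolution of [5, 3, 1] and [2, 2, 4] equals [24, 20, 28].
Recompute circular convolution of [5, 3, 1] and [2, 2, 4]: y[0] = 5×2 + 3×4 + 1×2 = 24; y[1] = 5×2 + 3×2 + 1×4 = 20; y[2] = 5×4 + 3×2 + 1×2 = 28 → [24, 20, 28]. Given [24, 20, 28] matches, so answer: Yes

Yes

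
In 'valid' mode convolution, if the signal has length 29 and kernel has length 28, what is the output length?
'Valid' mode counts only positions where the kernel fully overlaps the signal: m - n + 1 = 29 - 28 + 1 = 2

2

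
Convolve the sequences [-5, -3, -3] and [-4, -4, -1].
y[0] = -5×-4 = 20; y[1] = -5×-4 + -3×-4 = 32; y[2] = -5×-1 + -3×-4 + -3×-4 = 29; y[3] = -3×-1 + -3×-4 = 15; y[4] = -3×-1 = 3

[20, 32, 29, 15, 3]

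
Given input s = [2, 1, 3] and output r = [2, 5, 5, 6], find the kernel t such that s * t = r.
Output length 4 = len(s) + len(t) - 1 ⇒ len(t) = 2. Solve t forward using t[k] = (r[k] - Σ_{i≥1} s[i]·t[k-i]) / s[0]: t[0] = r[0] / s[0] = 2 / 2 = 1; t[1] = (r[1] - 1×1) / s[0] = (5 - 1×1) / 2 = 2. So t = [1, 2]. Forward-check [2, 1, 3] * [1, 2]: r[0] = 2×1 = 2; r[1] = 2×2 + 1×1 = 5; r[2] = 1×2 + 3×1 = 5; r[3] = 3×2 = 6 → [2, 5, 5, 6] ✓

[1, 2]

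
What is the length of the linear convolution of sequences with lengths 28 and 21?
Linear/full convolution length: m + n - 1 = 28 + 21 - 1 = 48

48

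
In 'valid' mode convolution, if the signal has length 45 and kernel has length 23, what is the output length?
'Valid' mode counts only positions where the kernel fully overlaps the signal: m - n + 1 = 45 - 23 + 1 = 23

23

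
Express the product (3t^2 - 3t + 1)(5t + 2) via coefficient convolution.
Ascending coefficients: a = [1, -3, 3], b = [2, 5]. c[0] = 1×2 = 2; c[1] = 1×5 + -3×2 = -1; c[2] = -3×5 + 3×2 = -9; c[3] = 3×5 = 15. Result coefficients: [2, -1, -9, 15] → 15t^3 - 9t^2 - t + 2

15t^3 - 9t^2 - t + 2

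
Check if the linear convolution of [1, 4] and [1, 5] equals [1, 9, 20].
Recompute linear convolution of [1, 4] and [1, 5]: y[0] = 1×1 = 1; y[1] = 1×5 + 4×1 = 9; y[2] = 4×5 = 20 → [1, 9, 20]. Given [1, 9, 20] matches, so answer: Yes

Yes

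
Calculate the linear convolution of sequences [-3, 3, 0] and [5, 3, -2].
y[0] = -3×5 = -15; y[1] = -3×3 + 3×5 = 6; y[2] = -3×-2 + 3×3 + 0×5 = 15; y[3] = 3×-2 + 0×3 = -6; y[4] = 0×-2 = 0

[-15, 6, 15, -6, 0]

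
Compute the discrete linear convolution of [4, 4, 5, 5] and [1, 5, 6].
y[0] = 4×1 = 4; y[1] = 4×5 + 4×1 = 24; y[2] = 4×6 + 4×5 + 5×1 = 49; y[3] = 4×6 + 5×5 + 5×1 = 54; y[4] = 5×6 + 5×5 = 55; y[5] = 5×6 = 30

[4, 24, 49, 54, 55, 30]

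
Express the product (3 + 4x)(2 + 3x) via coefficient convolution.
Ascending coefficients: a = [3, 4], b = [2, 3]. c[0] = 3×2 = 6; c[1] = 3×3 + 4×2 = 17; c[2] = 4×3 = 12. Result coefficients: [6, 17, 12] → 6 + 17x + 12x^2

6 + 17x + 12x^2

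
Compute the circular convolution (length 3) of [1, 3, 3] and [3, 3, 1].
Use y[k] = Σ_j u[j]·v[(k-j) mod 3]. y[0] = 1×3 + 3×1 + 3×3 = 15; y[1] = 1×3 + 3×3 + 3×1 = 15; y[2] = 1×1 + 3×3 + 3×3 = 19. Result: [15, 15, 19]

[15, 15, 19]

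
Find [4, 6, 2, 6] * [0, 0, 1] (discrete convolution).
y[0] = 4×0 = 0; y[1] = 4×0 + 6×0 = 0; y[2] = 4×1 + 6×0 + 2×0 = 4; y[3] = 6×1 + 2×0 + 6×0 = 6; y[4] = 2×1 + 6×0 = 2; y[5] = 6×1 = 6

[0, 0, 4, 6, 2, 6]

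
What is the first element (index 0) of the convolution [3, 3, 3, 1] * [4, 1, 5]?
Use y[k] = Σ_i a[i]·b[k-i] at k=0. y[0] = 3×4 = 12

12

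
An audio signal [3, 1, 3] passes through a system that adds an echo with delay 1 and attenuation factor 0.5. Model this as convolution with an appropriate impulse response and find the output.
Direct-path + delayed-attenuated-path model → impulse response h = [1, 0.5] (1 at lag 0, 0.5 at lag 1). Output y[n] = x[n] + 0.5·x[n - 1] (with x[n] = 0 outside 0..2): y[0] = 3 + 0.5×0 = 3; y[1] = 1 + 0.5×3 = 2.5; y[2] = 3 + 0.5×1 = 3.5; y[3] = 0 + 0.5×3 = 1.5. So y = [3, 2.5, 3.5, 1.5]

[3, 2.5, 3.5, 1.5]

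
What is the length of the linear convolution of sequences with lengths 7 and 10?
Linear/full convolution length: m + n - 1 = 7 + 10 - 1 = 16

16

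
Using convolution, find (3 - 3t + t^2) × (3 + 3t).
Ascending coefficients: a = [3, -3, 1], b = [3, 3]. c[0] = 3×3 = 9; c[1] = 3×3 + -3×3 = 0; c[2] = -3×3 + 1×3 = -6; c[3] = 1×3 = 3. Result coefficients: [9, 0, -6, 3] → 9 - 6t^2 + 3t^3

9 - 6t^2 + 3t^3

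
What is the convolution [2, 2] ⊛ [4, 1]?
y[0] = 2×4 = 8; y[1] = 2×1 + 2×4 = 10; y[2] = 2×1 = 2

[8, 10, 2]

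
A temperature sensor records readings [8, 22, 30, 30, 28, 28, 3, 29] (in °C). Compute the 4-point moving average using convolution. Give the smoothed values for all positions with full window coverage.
4-point moving average kernel = [1, 1, 1, 1]. Apply in 'valid' mode (full window coverage): avg[0] = (8 + 22 + 30 + 30) / 4 = 22.5; avg[1] = (22 + 30 + 30 + 28) / 4 = 27.5; avg[2] = (30 + 30 + 28 + 28) / 4 = 29.0; avg[3] = (30 + 28 + 28 + 3) / 4 = 22.25; avg[4] = (28 + 28 + 3 + 29) / 4 = 22.0. Smoothed values: [22.5, 27.5, 29.0, 22.25, 22.0]

[22.5, 27.5, 29.0, 22.25, 22.0]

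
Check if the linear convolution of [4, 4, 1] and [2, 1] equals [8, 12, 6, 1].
Recompute linear convolution of [4, 4, 1] and [2, 1]: y[0] = 4×2 = 8; y[1] = 4×1 + 4×2 = 12; y[2] = 4×1 + 1×2 = 6; y[3] = 1×1 = 1 → [8, 12, 6, 1]. Given [8, 12, 6, 1] matches, so answer: Yes

Yes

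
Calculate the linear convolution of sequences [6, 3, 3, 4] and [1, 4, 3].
y[0] = 6×1 = 6; y[1] = 6×4 + 3×1 = 27; y[2] = 6×3 + 3×4 + 3×1 = 33; y[3] = 3×3 + 3×4 + 4×1 = 25; y[4] = 3×3 + 4×4 = 25; y[5] = 4×3 = 12

[6, 27, 33, 25, 25, 12]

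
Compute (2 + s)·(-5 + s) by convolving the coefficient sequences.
Ascending coefficients: a = [2, 1], b = [-5, 1]. c[0] = 2×-5 = -10; c[1] = 2×1 + 1×-5 = -3; c[2] = 1×1 = 1. Result coefficients: [-10, -3, 1] → -10 - 3s + s^2

-10 - 3s + s^2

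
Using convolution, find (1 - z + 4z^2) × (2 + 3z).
Ascending coefficients: a = [1, -1, 4], b = [2, 3]. c[0] = 1×2 = 2; c[1] = 1×3 + -1×2 = 1; c[2] = -1×3 + 4×2 = 5; c[3] = 4×3 = 12. Result coefficients: [2, 1, 5, 12] → 2 + z + 5z^2 + 12z^3

2 + z + 5z^2 + 12z^3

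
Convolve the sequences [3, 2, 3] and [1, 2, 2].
y[0] = 3×1 = 3; y[1] = 3×2 + 2×1 = 8; y[2] = 3×2 + 2×2 + 3×1 = 13; y[3] = 2×2 + 3×2 = 10; y[4] = 3×2 = 6

[3, 8, 13, 10, 6]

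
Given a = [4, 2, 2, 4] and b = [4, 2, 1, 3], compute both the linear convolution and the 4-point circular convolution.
Linear: y_lin[0] = 4×4 = 16; y_lin[1] = 4×2 + 2×4 = 16; y_lin[2] = 4×1 + 2×2 + 2×4 = 16; y_lin[3] = 4×3 + 2×1 + 2×2 + 4×4 = 34; y_lin[4] = 2×3 + 2×1 + 4×2 = 16; y_lin[5] = 2×3 + 4×1 = 10; y_lin[6] = 4×3 = 12 → [16, 16, 16, 34, 16, 10, 12]. Circular (length 4): y[0] = 4×4 + 2×3 + 2×1 + 4×2 = 32; y[1] = 4×2 + 2×4 + 2×3 + 4×1 = 26; y[2] = 4×1 + 2×2 + 2×4 + 4×3 = 28; y[3] = 4×3 + 2×1 + 2×2 + 4×4 = 34 → [32, 26, 28, 34]

Linear: [16, 16, 16, 34, 16, 10, 12], Circular: [32, 26, 28, 34]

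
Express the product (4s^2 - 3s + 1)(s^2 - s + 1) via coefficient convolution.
Ascending coefficients: a = [1, -3, 4], b = [1, -1, 1]. c[0] = 1×1 = 1; c[1] = 1×-1 + -3×1 = -4; c[2] = 1×1 + -3×-1 + 4×1 = 8; c[3] = -3×1 + 4×-1 = -7; c[4] = 4×1 = 4. Result coefficients: [1, -4, 8, -7, 4] → 4s^4 - 7s^3 + 8s^2 - 4s + 1

4s^4 - 7s^3 + 8s^2 - 4s + 1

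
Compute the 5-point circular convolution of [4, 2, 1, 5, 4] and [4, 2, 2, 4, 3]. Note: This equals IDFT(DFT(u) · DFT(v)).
Either evaluate y[k] = Σ_j u[j]·v[(k-j) mod 5] directly, or use IDFT(DFT(u) · DFT(v)). y[0] = 4×4 + 2×3 + 1×4 + 5×2 + 4×2 = 44; y[1] = 4×2 + 2×4 + 1×3 + 5×4 + 4×2 = 47; y[2] = 4×2 + 2×2 + 1×4 + 5×3 + 4×4 = 47; y[3] = 4×4 + 2×2 + 1×2 + 5×4 + 4×3 = 54; y[4] = 4×3 + 2×4 + 1×2 + 5×2 + 4×4 = 48. Result: [44, 47, 47, 54, 48]

[44, 47, 47, 54, 48]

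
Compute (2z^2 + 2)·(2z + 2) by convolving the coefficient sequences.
Ascending coefficients: a = [2, 0, 2], b = [2, 2]. c[0] = 2×2 = 4; c[1] = 2×2 + 0×2 = 4; c[2] = 0×2 + 2×2 = 4; c[3] = 2×2 = 4. Result coefficients: [4, 4, 4, 4] → 4z^3 + 4z^2 + 4z + 4

4z^3 + 4z^2 + 4z + 4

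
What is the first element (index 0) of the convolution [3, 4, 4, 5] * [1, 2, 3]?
Use y[k] = Σ_i a[i]·b[k-i] at k=0. y[0] = 3×1 = 3

3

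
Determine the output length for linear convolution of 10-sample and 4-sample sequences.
Linear/full convolution length: m + n - 1 = 10 + 4 - 1 = 13

13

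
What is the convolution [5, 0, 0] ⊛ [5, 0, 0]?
y[0] = 5×5 = 25; y[1] = 5×0 + 0×5 = 0; y[2] = 5×0 + 0×0 + 0×5 = 0; y[3] = 0×0 + 0×0 = 0; y[4] = 0×0 = 0

[25, 0, 0, 0, 0]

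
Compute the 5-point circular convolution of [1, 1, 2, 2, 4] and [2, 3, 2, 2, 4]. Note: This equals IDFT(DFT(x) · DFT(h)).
Either evaluate y[k] = Σ_j x[j]·h[(k-j) mod 5] directly, or use IDFT(DFT(x) · DFT(h)). y[0] = 1×2 + 1×4 + 2×2 + 2×2 + 4×3 = 26; y[1] = 1×3 + 1×2 + 2×4 + 2×2 + 4×2 = 25; y[2] = 1×2 + 1×3 + 2×2 + 2×4 + 4×2 = 25; y[3] = 1×2 + 1×2 + 2×3 + 2×2 + 4×4 = 30; y[4] = 1×4 + 1×2 + 2×2 + 2×3 + 4×2 = 24. Result: [26, 25, 25, 30, 24]

[26, 25, 25, 30, 24]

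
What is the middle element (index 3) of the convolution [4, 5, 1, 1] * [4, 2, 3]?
Use y[k] = Σ_i a[i]·b[k-i] at k=3. y[3] = 5×3 + 1×2 + 1×4 = 21

21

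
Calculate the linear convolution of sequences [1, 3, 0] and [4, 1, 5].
y[0] = 1×4 = 4; y[1] = 1×1 + 3×4 = 13; y[2] = 1×5 + 3×1 + 0×4 = 8; y[3] = 3×5 + 0×1 = 15; y[4] = 0×5 = 0

[4, 13, 8, 15, 0]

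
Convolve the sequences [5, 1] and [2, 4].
y[0] = 5×2 = 10; y[1] = 5×4 + 1×2 = 22; y[2] = 1×4 = 4

[10, 22, 4]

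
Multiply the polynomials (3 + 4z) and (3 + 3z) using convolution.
Ascending coefficients: a = [3, 4], b = [3, 3]. c[0] = 3×3 = 9; c[1] = 3×3 + 4×3 = 21; c[2] = 4×3 = 12. Result coefficients: [9, 21, 12] → 9 + 21z + 12z^2

9 + 21z + 12z^2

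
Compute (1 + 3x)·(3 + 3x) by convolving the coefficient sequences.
Ascending coefficients: a = [1, 3], b = [3, 3]. c[0] = 1×3 = 3; c[1] = 1×3 + 3×3 = 12; c[2] = 3×3 = 9. Result coefficients: [3, 12, 9] → 3 + 12x + 9x^2

3 + 12x + 9x^2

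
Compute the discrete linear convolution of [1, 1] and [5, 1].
y[0] = 1×5 = 5; y[1] = 1×1 + 1×5 = 6; y[2] = 1×1 = 1

[5, 6, 1]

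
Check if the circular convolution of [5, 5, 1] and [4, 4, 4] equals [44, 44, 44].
Recompute circular convolution of [5, 5, 1] and [4, 4, 4]: y[0] = 5×4 + 5×4 + 1×4 = 44; y[1] = 5×4 + 5×4 + 1×4 = 44; y[2] = 5×4 + 5×4 + 1×4 = 44 → [44, 44, 44]. Given [44, 44, 44] matches, so answer: Yes

Yes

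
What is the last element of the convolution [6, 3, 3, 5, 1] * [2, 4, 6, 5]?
Use y[k] = Σ_i a[i]·b[k-i] at k=7. y[7] = 1×5 = 5

5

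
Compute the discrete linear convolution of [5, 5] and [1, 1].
y[0] = 5×1 = 5; y[1] = 5×1 + 5×1 = 10; y[2] = 5×1 = 5

[5, 10, 5]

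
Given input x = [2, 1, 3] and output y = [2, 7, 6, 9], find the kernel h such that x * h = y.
Output length 4 = len(x) + len(h) - 1 ⇒ len(h) = 2. Solve h forward using h[k] = (y[k] - Σ_{i≥1} x[i]·h[k-i]) / x[0]: h[0] = y[0] / x[0] = 2 / 2 = 1; h[1] = (y[1] - 1×1) / x[0] = (7 - 1×1) / 2 = 3. So h = [1, 3]. Forward-check [2, 1, 3] * [1, 3]: y[0] = 2×1 = 2; y[1] = 2×3 + 1×1 = 7; y[2] = 1×3 + 3×1 = 6; y[3] = 3×3 = 9 → [2, 7, 6, 9] ✓

[1, 3]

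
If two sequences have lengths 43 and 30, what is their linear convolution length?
Linear/full convolution length: m + n - 1 = 43 + 30 - 1 = 72

72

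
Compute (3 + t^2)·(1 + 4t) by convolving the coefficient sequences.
Ascending coefficients: a = [3, 0, 1], b = [1, 4]. c[0] = 3×1 = 3; c[1] = 3×4 + 0×1 = 12; c[2] = 0×4 + 1×1 = 1; c[3] = 1×4 = 4. Result coefficients: [3, 12, 1, 4] → 3 + 12t + t^2 + 4t^3

3 + 12t + t^2 + 4t^3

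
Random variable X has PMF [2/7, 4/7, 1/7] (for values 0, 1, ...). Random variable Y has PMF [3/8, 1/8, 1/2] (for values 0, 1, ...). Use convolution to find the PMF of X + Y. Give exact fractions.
P(X+Y=k) = Σ_i P(X=i)·P(Y=k-i) — a convolution of [2/7, 4/7, 1/7] and [3/8, 1/8, 1/2]. P(X+Y=0) = (2/7)×(3/8) = 3/28; P(X+Y=1) = (2/7)×(1/8) + (4/7)×(3/8) = 1/28 + 3/14 = 1/4; P(X+Y=2) = (2/7)×(1/2) + (4/7)×(1/8) + (1/7)×(3/8) = 1/7 + 1/14 + 3/56 = 15/56; P(X+Y=3) = (4/7)×(1/2) + (1/7)×(1/8) = 2/7 + 1/56 = 17/56; P(X+Y=4) = (1/7)×(1/2) = 1/14. PMF: [3/28, 1/4, 15/56, 17/56, 1/14] (sums to 1 ✓)

[3/28, 1/4, 15/56, 17/56, 1/14]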